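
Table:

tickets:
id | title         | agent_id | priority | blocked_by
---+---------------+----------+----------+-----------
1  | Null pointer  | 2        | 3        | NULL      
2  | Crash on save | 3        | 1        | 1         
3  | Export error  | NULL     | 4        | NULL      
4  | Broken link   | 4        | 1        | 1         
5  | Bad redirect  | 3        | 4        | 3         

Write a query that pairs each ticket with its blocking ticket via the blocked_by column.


This is a self-join: tickets is joined to a second copy of itself, matching each row's blocked_by to another row's id. Use LEFT JOIN so rows with blocked_by=NULL are kept.
  - ticket 1 (Null pointer): blocked_by=NULL -> NULL
  - ticket 2 (Crash on save): blocked_by=1 -> Null pointer
  - ticket 3 (Export error): blocked_by=NULL -> NULL
  - ticket 4 (Broken link): blocked_by=1 -> Null pointer
  - ticket 5 (Bad redirect): blocked_by=3 -> Export error

SQL:
SELECT a.title AS item, b.title AS blocked_by
FROM tickets a
LEFT JOIN tickets b ON a.blocked_by = b.id

Result:
item          | blocked_by  
--------------+-------------
Null pointer  | NULL        
Crash on save | Null pointer
Export error  | NULL        
Broken link   | Null pointer
Bad redirect  | Export error


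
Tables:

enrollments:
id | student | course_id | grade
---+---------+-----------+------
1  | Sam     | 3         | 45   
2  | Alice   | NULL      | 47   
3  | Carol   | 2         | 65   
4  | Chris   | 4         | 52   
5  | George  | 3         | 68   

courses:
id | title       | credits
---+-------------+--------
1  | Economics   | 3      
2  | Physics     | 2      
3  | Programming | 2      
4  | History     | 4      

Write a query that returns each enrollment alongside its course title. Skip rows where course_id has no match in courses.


INNER JOIN keeps only enrollments rows whose course_id matches an id in courses. Walk through each enrollment:
  - enrollment 1 (Sam): course_id=3 -> matches Programming
  - enrollment 2 (Alice): course_id=NULL, no match -> dropped
  - enrollment 3 (Carol): course_id=2 -> matches Physics
  - enrollment 4 (Chris): course_id=4 -> matches History
  - enrollment 5 (George): course_id=3 -> matches Programming
So 1 of 5 rows is dropped.

SQL:
SELECT a.student, b.title AS course
FROM enrollments a
INNER JOIN courses b ON a.course_id = b.id

Result:
student | course     
--------+------------
Sam     | Programming
Carol   | Physics    
Chris   | History    
George  | Programming


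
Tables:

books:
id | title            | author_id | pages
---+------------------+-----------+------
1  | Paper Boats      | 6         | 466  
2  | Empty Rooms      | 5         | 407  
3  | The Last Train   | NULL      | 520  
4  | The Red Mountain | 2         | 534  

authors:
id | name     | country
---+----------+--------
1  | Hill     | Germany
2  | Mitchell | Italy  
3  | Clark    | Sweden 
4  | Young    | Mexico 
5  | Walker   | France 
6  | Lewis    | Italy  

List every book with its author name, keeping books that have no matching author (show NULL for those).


LEFT JOIN keeps every row from books (the left table); where author_id has no match in authors, the author columns become NULL. Walk through each book:
  - book 1 (Paper Boats): author_id=6 -> matches Lewis
  - book 2 (Empty Rooms): author_id=5 -> matches Walker
  - book 3 (The Last Train): author_id=NULL, no match -> kept with NULL
  - book 4 (The Red Mountain): author_id=2 -> matches Mitchell
All 4 rows appear; 1 has NULL author.

SQL:
SELECT a.title, b.name AS author
FROM books a
LEFT JOIN authors b ON a.author_id = b.id

Result:
title            | author  
-----------------+---------
Paper Boats      | Lewis   
Empty Rooms      | Walker  
The Last Train   | NULL    
The Red Mountain | Mitchell


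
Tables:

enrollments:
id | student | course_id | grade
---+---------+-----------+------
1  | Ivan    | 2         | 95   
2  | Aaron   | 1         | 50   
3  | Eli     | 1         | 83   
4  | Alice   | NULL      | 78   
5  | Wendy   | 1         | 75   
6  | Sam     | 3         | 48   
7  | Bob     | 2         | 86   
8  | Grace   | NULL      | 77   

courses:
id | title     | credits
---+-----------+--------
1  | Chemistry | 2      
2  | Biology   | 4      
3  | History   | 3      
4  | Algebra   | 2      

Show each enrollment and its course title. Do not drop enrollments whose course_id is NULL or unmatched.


LEFT JOIN keeps every row from enrollments (the left table); where course_id has no match in courses, the course columns become NULL. Walk through each enrollment:
  - enrollment 1 (Ivan): course_id=2 -> matches Biology
  - enrollment 2 (Aaron): course_id=1 -> matches Chemistry
  - enrollment 3 (Eli): course_id=1 -> matches Chemistry
  - enrollment 4 (Alice): course_id=NULL, no match -> kept with NULL
  - enrollment 5 (Wendy): course_id=1 -> matches Chemistry
  - enrollment 6 (Sam): course_id=3 -> matches History
  - enrollment 7 (Bob): course_id=2 -> matches Biology
  - enrollment 8 (Grace): course_id=NULL, no match -> kept with NULL
All 8 rows appear; 2 have NULL course.

SQL:
SELECT a.student, b.title AS course
FROM enrollments a
LEFT JOIN courses b ON a.course_id = b.id

Result:
student | course   
--------+----------
Ivan    | Biology  
Aaron   | Chemistry
Eli     | Chemistry
Alice   | NULL     
Wendy   | Chemistry
Sam     | History  
Bob     | Biology  
Grace   | NULL     


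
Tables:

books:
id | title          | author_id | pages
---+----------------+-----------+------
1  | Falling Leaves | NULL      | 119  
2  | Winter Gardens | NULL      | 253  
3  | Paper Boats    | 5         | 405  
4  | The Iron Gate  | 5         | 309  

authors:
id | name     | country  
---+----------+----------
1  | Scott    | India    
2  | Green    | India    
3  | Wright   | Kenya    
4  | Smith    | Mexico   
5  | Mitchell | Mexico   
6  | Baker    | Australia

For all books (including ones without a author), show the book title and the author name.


LEFT JOIN keeps every row from books (the left table); where author_id has no match in authors, the author columns become NULL. Walk through each book:
  - book 1 (Falling Leaves): author_id=NULL, no match -> kept with NULL
  - book 2 (Winter Gardens): author_id=NULL, no match -> kept with NULL
  - book 3 (Paper Boats): author_id=5 -> matches Mitchell
  - book 4 (The Iron Gate): author_id=5 -> matches Mitchell
All 4 rows appear; 2 have NULL author.

SQL:
SELECT a.title, b.name AS author
FROM books a
LEFT JOIN authors b ON a.author_id = b.id

Result:
title          | author  
---------------+---------
Falling Leaves | NULL    
Winter Gardens | NULL    
Paper Boats    | Mitchell
The Iron Gate  | Mitchell


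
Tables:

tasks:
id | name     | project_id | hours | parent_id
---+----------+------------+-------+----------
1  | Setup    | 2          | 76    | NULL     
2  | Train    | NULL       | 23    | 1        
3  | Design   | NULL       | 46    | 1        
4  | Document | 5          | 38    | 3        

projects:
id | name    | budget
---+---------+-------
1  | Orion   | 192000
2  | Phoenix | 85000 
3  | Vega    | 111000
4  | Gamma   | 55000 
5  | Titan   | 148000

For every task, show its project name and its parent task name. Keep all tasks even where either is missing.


Two LEFT JOINs from the same base table tasks: one to projects via project_id, one to tasks itself via parent_id. Both are LEFT so every task is preserved.
Match against projects:
  - task 1 (Setup): project_id=2 -> matches Phoenix
  - task 2 (Train): project_id=NULL, no match -> kept with NULL
  - task 3 (Design): project_id=NULL, no match -> kept with NULL
  - task 4 (Document): project_id=5 -> matches Titan
Match against tasks (self):
  - task 1 (Setup): parent_id=NULL -> NULL
  - task 2 (Train): parent_id=1 -> Setup
  - task 3 (Design): parent_id=1 -> Setup
  - task 4 (Document): parent_id=3 -> Design

SQL:
SELECT a.name, b.name AS project, c.name AS parent
FROM tasks a
LEFT JOIN projects b ON a.project_id = b.id
LEFT JOIN tasks c ON a.parent_id = c.id

Result:
name     | project | parent
---------+---------+-------
Setup    | Phoenix | NULL  
Train    | NULL    | Setup 
Design   | NULL    | Setup 
Document | Titan   | Design


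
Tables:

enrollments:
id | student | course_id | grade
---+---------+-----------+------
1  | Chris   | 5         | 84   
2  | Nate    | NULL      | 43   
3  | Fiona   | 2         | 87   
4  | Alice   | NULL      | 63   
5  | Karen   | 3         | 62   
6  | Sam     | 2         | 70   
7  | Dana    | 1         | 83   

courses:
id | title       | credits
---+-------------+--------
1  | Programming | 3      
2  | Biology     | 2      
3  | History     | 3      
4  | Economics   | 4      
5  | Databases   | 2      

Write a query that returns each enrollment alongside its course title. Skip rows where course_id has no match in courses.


INNER JOIN keeps only enrollments rows whose course_id matches an id in courses. Walk through each enrollment:
  - enrollment 1 (Chris): course_id=5 -> matches Databases
  - enrollment 2 (Nate): course_id=NULL, no match -> dropped
  - enrollment 3 (Fiona): course_id=2 -> matches Biology
  - enrollment 4 (Alice): course_id=NULL, no match -> dropped
  - enrollment 5 (Karen): course_id=3 -> matches History
  - enrollment 6 (Sam): course_id=2 -> matches Biology
  - enrollment 7 (Dana): course_id=1 -> matches Programming
So 2 of 7 rows are dropped.

SQL:
SELECT a.student, b.title AS course
FROM enrollments a
INNER JOIN courses b ON a.course_id = b.id

Result:
student | course     
--------+------------
Chris   | Databases  
Fiona   | Biology    
Karen   | History    
Sam     | Biology    
Dana    | Programming


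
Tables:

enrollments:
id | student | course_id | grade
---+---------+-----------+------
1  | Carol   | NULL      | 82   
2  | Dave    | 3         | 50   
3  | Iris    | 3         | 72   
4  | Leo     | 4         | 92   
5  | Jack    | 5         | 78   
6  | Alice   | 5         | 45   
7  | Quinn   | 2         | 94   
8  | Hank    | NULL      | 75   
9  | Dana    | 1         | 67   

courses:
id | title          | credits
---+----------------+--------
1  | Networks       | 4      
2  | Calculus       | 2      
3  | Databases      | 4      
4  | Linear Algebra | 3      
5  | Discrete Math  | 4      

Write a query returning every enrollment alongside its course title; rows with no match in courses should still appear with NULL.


LEFT JOIN keeps every row from enrollments (the left table); where course_id has no match in courses, the course columns become NULL. Walk through each enrollment:
  - enrollment 1 (Carol): course_id=NULL, no match -> kept with NULL
  - enrollment 2 (Dave): course_id=3 -> matches Databases
  - enrollment 3 (Iris): course_id=3 -> matches Databases
  - enrollment 4 (Leo): course_id=4 -> matches Linear Algebra
  - enrollment 5 (Jack): course_id=5 -> matches Discrete Math
  - enrollment 6 (Alice): course_id=5 -> matches Discrete Math
  - enrollment 7 (Quinn): course_id=2 -> matches Calculus
  - enrollment 8 (Hank): course_id=NULL, no match -> kept with NULL
  - enrollment 9 (Dana): course_id=1 -> matches Networks
All 9 rows appear; 2 have NULL course.

SQL:
SELECT a.student, b.title AS course
FROM enrollments a
LEFT JOIN courses b ON a.course_id = b.id

Result:
student | course        
--------+---------------
Carol   | NULL          
Dave    | Databases     
Iris    | Databases     
Leo     | Linear Algebra
Jack    | Discrete Math 
Alice   | Discrete Math 
Quinn   | Calculus      
Hank    | NULL          
Dana    | Networks      


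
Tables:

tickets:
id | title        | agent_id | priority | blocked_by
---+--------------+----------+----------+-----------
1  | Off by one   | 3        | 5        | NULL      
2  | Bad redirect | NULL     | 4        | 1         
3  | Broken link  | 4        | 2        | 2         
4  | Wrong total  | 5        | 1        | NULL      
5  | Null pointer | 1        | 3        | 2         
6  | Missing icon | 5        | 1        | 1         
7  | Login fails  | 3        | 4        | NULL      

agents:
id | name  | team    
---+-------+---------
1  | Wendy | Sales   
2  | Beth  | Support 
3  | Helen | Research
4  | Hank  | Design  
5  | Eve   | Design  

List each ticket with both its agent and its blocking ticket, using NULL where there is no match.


Two LEFT JOINs from the same base table tickets: one to agents via agent_id, one to tickets itself via blocked_by. Both are LEFT so every ticket is preserved.
Match against agents:
  - ticket 1 (Off by one): agent_id=3 -> matches Helen
  - ticket 2 (Bad redirect): agent_id=NULL, no match -> kept with NULL
  - ticket 3 (Broken link): agent_id=4 -> matches Hank
  - ticket 4 (Wrong total): agent_id=5 -> matches Eve
  - ticket 5 (Null pointer): agent_id=1 -> matches Wendy
  - ticket 6 (Missing icon): agent_id=5 -> matches Eve
  - ticket 7 (Login fails): agent_id=3 -> matches Helen
Match against tickets (self):
  - ticket 1 (Off by one): blocked_by=NULL -> NULL
  - ticket 2 (Bad redirect): blocked_by=1 -> Off by one
  - ticket 3 (Broken link): blocked_by=2 -> Bad redirect
  - ticket 4 (Wrong total): blocked_by=NULL -> NULL
  - ticket 5 (Null pointer): blocked_by=2 -> Bad redirect
  - ticket 6 (Missing icon): blocked_by=1 -> Off by one
  - ticket 7 (Login fails): blocked_by=NULL -> NULL

SQL:
SELECT a.title, b.name AS agent, c.title AS blocked_by
FROM tickets a
LEFT JOIN agents b ON a.agent_id = b.id
LEFT JOIN tickets c ON a.blocked_by = c.id

Result:
title        | agent | blocked_by  
-------------+-------+-------------
Off by one   | Helen | NULL        
Bad redirect | NULL  | Off by one  
Broken link  | Hank  | Bad redirect
Wrong total  | Eve   | NULL        
Null pointer | Wendy | Bad redirect
Missing icon | Eve   | Off by one  
Login fails  | Helen | NULL        


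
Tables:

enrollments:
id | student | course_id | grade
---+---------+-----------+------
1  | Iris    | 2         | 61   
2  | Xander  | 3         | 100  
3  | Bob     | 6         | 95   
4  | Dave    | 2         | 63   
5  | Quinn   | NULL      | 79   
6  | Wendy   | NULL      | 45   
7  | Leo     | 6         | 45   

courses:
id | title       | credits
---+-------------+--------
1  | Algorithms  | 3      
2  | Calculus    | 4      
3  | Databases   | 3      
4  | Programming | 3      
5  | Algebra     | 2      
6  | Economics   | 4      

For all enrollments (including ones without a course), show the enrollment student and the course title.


LEFT JOIN keeps every row from enrollments (the left table); where course_id has no match in courses, the course columns become NULL. Walk through each enrollment:
  - enrollment 1 (Iris): course_id=2 -> matches Calculus
  - enrollment 2 (Xander): course_id=3 -> matches Databases
  - enrollment 3 (Bob): course_id=6 -> matches Economics
  - enrollment 4 (Dave): course_id=2 -> matches Calculus
  - enrollment 5 (Quinn): course_id=NULL, no match -> kept with NULL
  - enrollment 6 (Wendy): course_id=NULL, no match -> kept with NULL
  - enrollment 7 (Leo): course_id=6 -> matches Economics
All 7 rows appear; 2 have NULL course.

SQL:
SELECT a.student, b.title AS course
FROM enrollments a
LEFT JOIN courses b ON a.course_id = b.id

Result:
student | course   
--------+----------
Iris    | Calculus 
Xander  | Databases
Bob     | Economics
Dave    | Calculus 
Quinn   | NULL     
Wendy   | NULL     
Leo     | Economics


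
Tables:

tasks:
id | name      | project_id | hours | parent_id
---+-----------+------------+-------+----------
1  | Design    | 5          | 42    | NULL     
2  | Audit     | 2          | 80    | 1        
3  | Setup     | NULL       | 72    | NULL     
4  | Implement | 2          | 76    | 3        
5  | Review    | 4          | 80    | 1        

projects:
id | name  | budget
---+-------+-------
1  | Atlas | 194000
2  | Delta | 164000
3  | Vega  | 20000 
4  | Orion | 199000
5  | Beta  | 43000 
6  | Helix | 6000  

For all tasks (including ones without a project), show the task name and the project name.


LEFT JOIN keeps every row from tasks (the left table); where project_id has no match in projects, the project columns become NULL. Walk through each task:
  - task 1 (Design): project_id=5 -> matches Beta
  - task 2 (Audit): project_id=2 -> matches Delta
  - task 3 (Setup): project_id=NULL, no match -> kept with NULL
  - task 4 (Implement): project_id=2 -> matches Delta
  - task 5 (Review): project_id=4 -> matches Orion
All 5 rows appear; 1 has NULL project.

SQL:
SELECT a.name, b.name AS project
FROM tasks a
LEFT JOIN projects b ON a.project_id = b.id

Result:
name      | project
----------+--------
Design    | Beta   
Audit     | Delta  
Setup     | NULL   
Implement | Delta  
Review    | Orion  


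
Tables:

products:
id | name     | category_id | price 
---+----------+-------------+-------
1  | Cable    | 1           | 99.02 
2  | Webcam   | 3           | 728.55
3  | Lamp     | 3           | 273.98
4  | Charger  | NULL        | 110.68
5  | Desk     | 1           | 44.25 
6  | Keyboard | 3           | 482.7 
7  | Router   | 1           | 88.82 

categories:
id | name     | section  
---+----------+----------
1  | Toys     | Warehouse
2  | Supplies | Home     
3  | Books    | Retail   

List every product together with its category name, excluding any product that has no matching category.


INNER JOIN keeps only products rows whose category_id matches an id in categories. Walk through each product:
  - product 1 (Cable): category_id=1 -> matches Toys
  - product 2 (Webcam): category_id=3 -> matches Books
  - product 3 (Lamp): category_id=3 -> matches Books
  - product 4 (Charger): category_id=NULL, no match -> dropped
  - product 5 (Desk): category_id=1 -> matches Toys
  - product 6 (Keyboard): category_id=3 -> matches Books
  - product 7 (Router): category_id=1 -> matches Toys
So 1 of 7 rows is dropped.

SQL:
SELECT a.name, b.name AS category
FROM products a
INNER JOIN categories b ON a.category_id = b.id

Result:
name     | category
---------+---------
Cable    | Toys    
Webcam   | Books   
Lamp     | Books   
Desk     | Toys    
Keyboard | Books   
Router   | Toys    


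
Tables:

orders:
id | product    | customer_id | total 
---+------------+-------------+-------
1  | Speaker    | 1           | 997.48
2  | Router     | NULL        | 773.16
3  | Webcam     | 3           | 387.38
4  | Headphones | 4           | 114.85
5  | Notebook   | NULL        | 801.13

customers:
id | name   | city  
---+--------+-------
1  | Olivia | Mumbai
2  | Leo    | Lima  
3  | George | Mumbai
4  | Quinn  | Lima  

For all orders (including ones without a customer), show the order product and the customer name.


LEFT JOIN keeps every row from orders (the left table); where customer_id has no match in customers, the customer columns become NULL. Walk through each order:
  - order 1 (Speaker): customer_id=1 -> matches Olivia
  - order 2 (Router): customer_id=NULL, no match -> kept with NULL
  - order 3 (Webcam): customer_id=3 -> matches George
  - order 4 (Headphones): customer_id=4 -> matches Quinn
  - order 5 (Notebook): customer_id=NULL, no match -> kept with NULL
All 5 rows appear; 2 have NULL customer.

SQL:
SELECT a.product, b.name AS customer
FROM orders a
LEFT JOIN customers b ON a.customer_id = b.id

Result:
product    | customer
-----------+---------
Speaker    | Olivia  
Router     | NULL    
Webcam     | George  
Headphones | Quinn   
Notebook   | NULL    


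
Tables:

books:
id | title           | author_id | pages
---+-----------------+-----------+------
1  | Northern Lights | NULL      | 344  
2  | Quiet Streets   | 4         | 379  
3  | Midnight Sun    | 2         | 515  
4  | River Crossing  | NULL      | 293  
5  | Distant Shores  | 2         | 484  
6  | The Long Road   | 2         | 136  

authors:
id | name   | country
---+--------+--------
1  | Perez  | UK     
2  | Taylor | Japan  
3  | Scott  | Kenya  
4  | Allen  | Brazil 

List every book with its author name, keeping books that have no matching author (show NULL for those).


LEFT JOIN keeps every row from books (the left table); where author_id has no match in authors, the author columns become NULL. Walk through each book:
  - book 1 (Northern Lights): author_id=NULL, no match -> kept with NULL
  - book 2 (Quiet Streets): author_id=4 -> matches Allen
  - book 3 (Midnight Sun): author_id=2 -> matches Taylor
  - book 4 (River Crossing): author_id=NULL, no match -> kept with NULL
  - book 5 (Distant Shores): author_id=2 -> matches Taylor
  - book 6 (The Long Road): author_id=2 -> matches Taylor
All 6 rows appear; 2 have NULL author.

SQL:
SELECT a.title, b.name AS author
FROM books a
LEFT JOIN authors b ON a.author_id = b.id

Result:
title           | author
----------------+-------
Northern Lights | NULL  
Quiet Streets   | Allen 
Midnight Sun    | Taylor
River Crossing  | NULL  
Distant Shores  | Taylor
The Long Road   | Taylor


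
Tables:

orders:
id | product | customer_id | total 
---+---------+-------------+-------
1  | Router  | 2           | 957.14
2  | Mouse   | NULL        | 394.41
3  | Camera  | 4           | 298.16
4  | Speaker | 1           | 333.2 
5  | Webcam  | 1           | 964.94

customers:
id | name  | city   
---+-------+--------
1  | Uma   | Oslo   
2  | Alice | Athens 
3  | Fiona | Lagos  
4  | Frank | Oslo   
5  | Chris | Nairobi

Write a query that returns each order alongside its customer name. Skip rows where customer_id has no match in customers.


INNER JOIN keeps only orders rows whose customer_id matches an id in customers. Walk through each order:
  - order 1 (Router): customer_id=2 -> matches Alice
  - order 2 (Mouse): customer_id=NULL, no match -> dropped
  - order 3 (Camera): customer_id=4 -> matches Frank
  - order 4 (Speaker): customer_id=1 -> matches Uma
  - order 5 (Webcam): customer_id=1 -> matches Uma
So 1 of 5 rows is dropped.

SQL:
SELECT a.product, b.name AS customer
FROM orders a
INNER JOIN customers b ON a.customer_id = b.id

Result:
product | customer
--------+---------
Router  | Alice   
Camera  | Frank   
Speaker | Uma     
Webcam  | Uma     


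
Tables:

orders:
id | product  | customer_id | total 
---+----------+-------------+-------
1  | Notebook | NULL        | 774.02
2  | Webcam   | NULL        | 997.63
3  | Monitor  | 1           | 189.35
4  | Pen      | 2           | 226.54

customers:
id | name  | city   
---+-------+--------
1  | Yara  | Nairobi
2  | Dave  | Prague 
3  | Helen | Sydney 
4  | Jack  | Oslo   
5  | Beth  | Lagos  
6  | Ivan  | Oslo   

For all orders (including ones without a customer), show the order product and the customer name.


LEFT JOIN keeps every row from orders (the left table); where customer_id has no match in customers, the customer columns become NULL. Walk through each order:
  - order 1 (Notebook): customer_id=NULL, no match -> kept with NULL
  - order 2 (Webcam): customer_id=NULL, no match -> kept with NULL
  - order 3 (Monitor): customer_id=1 -> matches Yara
  - order 4 (Pen): customer_id=2 -> matches Dave
All 4 rows appear; 2 have NULL customer.

SQL:
SELECT a.product, b.name AS customer
FROM orders a
LEFT JOIN customers b ON a.customer_id = b.id

Result:
product  | customer
---------+---------
Notebook | NULL    
Webcam   | NULL    
Monitor  | Yara    
Pen      | Dave    


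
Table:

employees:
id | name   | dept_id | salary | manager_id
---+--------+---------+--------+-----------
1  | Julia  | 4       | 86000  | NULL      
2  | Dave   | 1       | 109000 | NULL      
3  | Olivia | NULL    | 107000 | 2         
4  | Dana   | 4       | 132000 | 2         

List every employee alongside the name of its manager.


This is a self-join: employees is joined to a second copy of itself, matching each row's manager_id to another row's id. Use LEFT JOIN so rows with manager_id=NULL are kept.
  - employee 1 (Julia): manager_id=NULL -> NULL
  - employee 2 (Dave): manager_id=NULL -> NULL
  - employee 3 (Olivia): manager_id=2 -> Dave
  - employee 4 (Dana): manager_id=2 -> Dave

SQL:
SELECT a.name AS item, b.name AS manager
FROM employees a
LEFT JOIN employees b ON a.manager_id = b.id

Result:
item   | manager
-------+--------
Julia  | NULL   
Dave   | NULL   
Olivia | Dave   
Dana   | Dave   


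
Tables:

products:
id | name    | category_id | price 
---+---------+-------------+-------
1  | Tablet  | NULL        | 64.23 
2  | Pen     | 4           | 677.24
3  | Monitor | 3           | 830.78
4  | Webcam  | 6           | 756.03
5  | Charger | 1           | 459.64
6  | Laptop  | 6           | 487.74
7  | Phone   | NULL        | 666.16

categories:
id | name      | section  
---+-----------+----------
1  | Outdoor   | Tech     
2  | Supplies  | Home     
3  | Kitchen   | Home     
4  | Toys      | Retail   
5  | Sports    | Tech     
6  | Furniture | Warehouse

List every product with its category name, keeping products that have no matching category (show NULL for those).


LEFT JOIN keeps every row from products (the left table); where category_id has no match in categories, the category columns become NULL. Walk through each product:
  - product 1 (Tablet): category_id=NULL, no match -> kept with NULL
  - product 2 (Pen): category_id=4 -> matches Toys
  - product 3 (Monitor): category_id=3 -> matches Kitchen
  - product 4 (Webcam): category_id=6 -> matches Furniture
  - product 5 (Charger): category_id=1 -> matches Outdoor
  - product 6 (Laptop): category_id=6 -> matches Furniture
  - product 7 (Phone): category_id=NULL, no match -> kept with NULL
All 7 rows appear; 2 have NULL category.

SQL:
SELECT a.name, b.name AS category
FROM products a
LEFT JOIN categories b ON a.category_id = b.id

Result:
name    | category 
--------+----------
Tablet  | NULL     
Pen     | Toys     
Monitor | Kitchen  
Webcam  | Furniture
Charger | Outdoor  
Laptop  | Furniture
Phone   | NULL     


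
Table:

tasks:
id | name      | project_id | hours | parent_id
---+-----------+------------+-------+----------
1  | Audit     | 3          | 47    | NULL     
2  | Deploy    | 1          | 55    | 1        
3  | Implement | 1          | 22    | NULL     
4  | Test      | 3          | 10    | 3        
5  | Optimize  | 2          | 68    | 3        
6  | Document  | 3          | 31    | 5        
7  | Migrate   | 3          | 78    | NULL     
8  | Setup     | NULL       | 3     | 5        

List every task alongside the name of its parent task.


This is a self-join: tasks is joined to a second copy of itself, matching each row's parent_id to another row's id. Use LEFT JOIN so rows with parent_id=NULL are kept.
  - task 1 (Audit): parent_id=NULL -> NULL
  - task 2 (Deploy): parent_id=1 -> Audit
  - task 3 (Implement): parent_id=NULL -> NULL
  - task 4 (Test): parent_id=3 -> Implement
  - task 5 (Optimize): parent_id=3 -> Implement
  - task 6 (Document): parent_id=5 -> Optimize
  - task 7 (Migrate): parent_id=NULL -> NULL
  - task 8 (Setup): parent_id=5 -> Optimize

SQL:
SELECT a.name AS item, b.name AS parent
FROM tasks a
LEFT JOIN tasks b ON a.parent_id = b.id

Result:
item      | parent   
----------+----------
Audit     | NULL     
Deploy    | Audit    
Implement | NULL     
Test      | Implement
Optimize  | Implement
Document  | Optimize 
Migrate   | NULL     
Setup     | Optimize 


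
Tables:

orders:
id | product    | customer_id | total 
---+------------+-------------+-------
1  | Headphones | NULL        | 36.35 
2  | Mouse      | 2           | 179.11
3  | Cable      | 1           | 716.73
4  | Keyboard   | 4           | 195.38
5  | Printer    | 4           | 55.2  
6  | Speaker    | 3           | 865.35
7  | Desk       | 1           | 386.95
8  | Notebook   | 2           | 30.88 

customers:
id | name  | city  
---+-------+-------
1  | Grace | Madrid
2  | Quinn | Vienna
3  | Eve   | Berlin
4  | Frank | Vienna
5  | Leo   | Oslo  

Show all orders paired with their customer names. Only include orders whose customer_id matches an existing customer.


INNER JOIN keeps only orders rows whose customer_id matches an id in customers. Walk through each order:
  - order 1 (Headphones): customer_id=NULL, no match -> dropped
  - order 2 (Mouse): customer_id=2 -> matches Quinn
  - order 3 (Cable): customer_id=1 -> matches Grace
  - order 4 (Keyboard): customer_id=4 -> matches Frank
  - order 5 (Printer): customer_id=4 -> matches Frank
  - order 6 (Speaker): customer_id=3 -> matches Eve
  - order 7 (Desk): customer_id=1 -> matches Grace
  - order 8 (Notebook): customer_id=2 -> matches Quinn
So 1 of 8 rows is dropped.

SQL:
SELECT a.product, b.name AS customer
FROM orders a
INNER JOIN customers b ON a.customer_id = b.id

Result:
product  | customer
---------+---------
Mouse    | Quinn   
Cable    | Grace   
Keyboard | Frank   
Printer  | Frank   
Speaker  | Eve     
Desk     | Grace   
Notebook | Quinn   


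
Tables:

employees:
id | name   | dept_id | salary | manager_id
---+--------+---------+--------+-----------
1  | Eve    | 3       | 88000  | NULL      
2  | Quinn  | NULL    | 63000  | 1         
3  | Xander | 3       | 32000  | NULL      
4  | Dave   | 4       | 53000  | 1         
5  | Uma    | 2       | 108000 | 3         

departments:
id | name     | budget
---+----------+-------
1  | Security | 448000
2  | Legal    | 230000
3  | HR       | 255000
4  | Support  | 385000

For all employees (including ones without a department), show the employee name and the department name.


LEFT JOIN keeps every row from employees (the left table); where dept_id has no match in departments, the department columns become NULL. Walk through each employee:
  - employee 1 (Eve): dept_id=3 -> matches HR
  - employee 2 (Quinn): dept_id=NULL, no match -> kept with NULL
  - employee 3 (Xander): dept_id=3 -> matches HR
  - employee 4 (Dave): dept_id=4 -> matches Support
  - employee 5 (Uma): dept_id=2 -> matches Legal
All 5 rows appear; 1 has NULL department.

SQL:
SELECT a.name, b.name AS department
FROM employees a
LEFT JOIN departments b ON a.dept_id = b.id

Result:
name   | department
-------+-----------
Eve    | HR        
Quinn  | NULL      
Xander | HR        
Dave   | Support   
Uma    | Legal     


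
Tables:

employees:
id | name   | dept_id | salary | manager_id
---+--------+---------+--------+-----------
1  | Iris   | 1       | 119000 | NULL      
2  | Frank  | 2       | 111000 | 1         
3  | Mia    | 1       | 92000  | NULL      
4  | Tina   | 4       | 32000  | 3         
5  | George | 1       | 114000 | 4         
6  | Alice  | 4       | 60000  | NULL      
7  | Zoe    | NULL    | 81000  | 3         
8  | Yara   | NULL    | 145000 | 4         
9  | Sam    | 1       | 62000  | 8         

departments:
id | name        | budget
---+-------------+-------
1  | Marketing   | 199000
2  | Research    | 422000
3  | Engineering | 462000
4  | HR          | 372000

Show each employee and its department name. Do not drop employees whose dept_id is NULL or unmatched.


LEFT JOIN keeps every row from employees (the left table); where dept_id has no match in departments, the department columns become NULL. Walk through each employee:
  - employee 1 (Iris): dept_id=1 -> matches Marketing
  - employee 2 (Frank): dept_id=2 -> matches Research
  - employee 3 (Mia): dept_id=1 -> matches Marketing
  - employee 4 (Tina): dept_id=4 -> matches HR
  - employee 5 (George): dept_id=1 -> matches Marketing
  - employee 6 (Alice): dept_id=4 -> matches HR
  - employee 7 (Zoe): dept_id=NULL, no match -> kept with NULL
  - employee 8 (Yara): dept_id=NULL, no match -> kept with NULL
  - employee 9 (Sam): dept_id=1 -> matches Marketing
All 9 rows appear; 2 have NULL department.

SQL:
SELECT a.name, b.name AS department
FROM employees a
LEFT JOIN departments b ON a.dept_id = b.id

Result:
name   | department
-------+-----------
Iris   | Marketing 
Frank  | Research  
Mia    | Marketing 
Tina   | HR        
George | Marketing 
Alice  | HR        
Zoe    | NULL      
Yara   | NULL      
Sam    | Marketing 


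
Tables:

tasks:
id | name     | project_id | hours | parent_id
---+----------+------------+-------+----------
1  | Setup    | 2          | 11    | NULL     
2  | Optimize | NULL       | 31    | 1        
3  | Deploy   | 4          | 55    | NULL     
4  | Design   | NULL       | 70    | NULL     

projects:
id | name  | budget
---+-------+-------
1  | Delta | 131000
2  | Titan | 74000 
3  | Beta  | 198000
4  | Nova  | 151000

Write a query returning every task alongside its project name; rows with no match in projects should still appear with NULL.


LEFT JOIN keeps every row from tasks (the left table); where project_id has no match in projects, the project columns become NULL. Walk through each task:
  - task 1 (Setup): project_id=2 -> matches Titan
  - task 2 (Optimize): project_id=NULL, no match -> kept with NULL
  - task 3 (Deploy): project_id=4 -> matches Nova
  - task 4 (Design): project_id=NULL, no match -> kept with NULL
All 4 rows appear; 2 have NULL project.

SQL:
SELECT a.name, b.name AS project
FROM tasks a
LEFT JOIN projects b ON a.project_id = b.id

Result:
name     | project
---------+--------
Setup    | Titan  
Optimize | NULL   
Deploy   | Nova   
Design   | NULL   


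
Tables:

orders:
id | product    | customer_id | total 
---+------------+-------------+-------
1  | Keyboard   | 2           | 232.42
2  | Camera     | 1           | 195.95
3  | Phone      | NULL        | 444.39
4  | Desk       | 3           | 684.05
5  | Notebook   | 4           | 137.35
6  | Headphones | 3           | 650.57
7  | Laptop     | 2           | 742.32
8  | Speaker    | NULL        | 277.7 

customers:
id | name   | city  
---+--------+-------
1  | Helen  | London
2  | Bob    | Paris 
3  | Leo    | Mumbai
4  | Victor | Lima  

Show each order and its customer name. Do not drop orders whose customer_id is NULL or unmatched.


LEFT JOIN keeps every row from orders (the left table); where customer_id has no match in customers, the customer columns become NULL. Walk through each order:
  - order 1 (Keyboard): customer_id=2 -> matches Bob
  - order 2 (Camera): customer_id=1 -> matches Helen
  - order 3 (Phone): customer_id=NULL, no match -> kept with NULL
  - order 4 (Desk): customer_id=3 -> matches Leo
  - order 5 (Notebook): customer_id=4 -> matches Victor
  - order 6 (Headphones): customer_id=3 -> matches Leo
  - order 7 (Laptop): customer_id=2 -> matches Bob
  - order 8 (Speaker): customer_id=NULL, no match -> kept with NULL
All 8 rows appear; 2 have NULL customer.

SQL:
SELECT a.product, b.name AS customer
FROM orders a
LEFT JOIN customers b ON a.customer_id = b.id

Result:
product    | customer
-----------+---------
Keyboard   | Bob     
Camera     | Helen   
Phone      | NULL    
Desk       | Leo     
Notebook   | Victor  
Headphones | Leo     
Laptop     | Bob     
Speaker    | NULL    


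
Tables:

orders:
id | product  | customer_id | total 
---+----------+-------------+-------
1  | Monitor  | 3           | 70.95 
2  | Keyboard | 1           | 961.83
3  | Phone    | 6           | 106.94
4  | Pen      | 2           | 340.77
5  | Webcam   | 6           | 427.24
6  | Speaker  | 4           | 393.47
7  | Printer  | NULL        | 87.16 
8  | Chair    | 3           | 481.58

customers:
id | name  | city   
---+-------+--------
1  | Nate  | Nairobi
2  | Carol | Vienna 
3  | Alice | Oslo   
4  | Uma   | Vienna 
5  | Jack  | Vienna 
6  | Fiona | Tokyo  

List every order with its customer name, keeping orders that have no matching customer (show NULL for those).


LEFT JOIN keeps every row from orders (the left table); where customer_id has no match in customers, the customer columns become NULL. Walk through each order:
  - order 1 (Monitor): customer_id=3 -> matches Alice
  - order 2 (Keyboard): customer_id=1 -> matches Nate
  - order 3 (Phone): customer_id=6 -> matches Fiona
  - order 4 (Pen): customer_id=2 -> matches Carol
  - order 5 (Webcam): customer_id=6 -> matches Fiona
  - order 6 (Speaker): customer_id=4 -> matches Uma
  - order 7 (Printer): customer_id=NULL, no match -> kept with NULL
  - order 8 (Chair): customer_id=3 -> matches Alice
All 8 rows appear; 1 has NULL customer.

SQL:
SELECT a.product, b.name AS customer
FROM orders a
LEFT JOIN customers b ON a.customer_id = b.id

Result:
product  | customer
---------+---------
Monitor  | Alice   
Keyboard | Nate    
Phone    | Fiona   
Pen      | Carol   
Webcam   | Fiona   
Speaker  | Uma     
Printer  | NULL    
Chair    | Alice   


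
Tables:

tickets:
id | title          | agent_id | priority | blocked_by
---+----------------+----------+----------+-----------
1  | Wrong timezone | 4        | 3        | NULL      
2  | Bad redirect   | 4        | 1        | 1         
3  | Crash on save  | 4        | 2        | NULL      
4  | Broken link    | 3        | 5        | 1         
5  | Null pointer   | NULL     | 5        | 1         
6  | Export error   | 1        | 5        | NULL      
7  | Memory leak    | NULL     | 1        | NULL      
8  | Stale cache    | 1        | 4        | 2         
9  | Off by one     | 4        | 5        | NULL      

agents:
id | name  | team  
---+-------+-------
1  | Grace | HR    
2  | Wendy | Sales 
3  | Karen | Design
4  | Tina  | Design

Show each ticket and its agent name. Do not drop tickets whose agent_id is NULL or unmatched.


LEFT JOIN keeps every row from tickets (the left table); where agent_id has no match in agents, the agent columns become NULL. Walk through each ticket:
  - ticket 1 (Wrong timezone): agent_id=4 -> matches Tina
  - ticket 2 (Bad redirect): agent_id=4 -> matches Tina
  - ticket 3 (Crash on save): agent_id=4 -> matches Tina
  - ticket 4 (Broken link): agent_id=3 -> matches Karen
  - ticket 5 (Null pointer): agent_id=NULL, no match -> kept with NULL
  - ticket 6 (Export error): agent_id=1 -> matches Grace
  - ticket 7 (Memory leak): agent_id=NULL, no match -> kept with NULL
  - ticket 8 (Stale cache): agent_id=1 -> matches Grace
  - ticket 9 (Off by one): agent_id=4 -> matches Tina
All 9 rows appear; 2 have NULL agent.

SQL:
SELECT a.title, b.name AS agent
FROM tickets a
LEFT JOIN agents b ON a.agent_id = b.id

Result:
title          | agent
---------------+------
Wrong timezone | Tina 
Bad redirect   | Tina 
Crash on save  | Tina 
Broken link    | Karen
Null pointer   | NULL 
Export error   | Grace
Memory leak    | NULL 
Stale cache    | Grace
Off by one     | Tina 


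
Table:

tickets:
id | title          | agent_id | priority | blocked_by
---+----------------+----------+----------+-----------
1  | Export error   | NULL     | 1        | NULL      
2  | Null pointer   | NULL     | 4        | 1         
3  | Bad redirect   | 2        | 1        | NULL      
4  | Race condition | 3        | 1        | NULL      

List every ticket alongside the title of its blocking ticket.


This is a self-join: tickets is joined to a second copy of itself, matching each row's blocked_by to another row's id. Use LEFT JOIN so rows with blocked_by=NULL are kept.
  - ticket 1 (Export error): blocked_by=NULL -> NULL
  - ticket 2 (Null pointer): blocked_by=1 -> Export error
  - ticket 3 (Bad redirect): blocked_by=NULL -> NULL
  - ticket 4 (Race condition): blocked_by=NULL -> NULL

SQL:
SELECT a.title AS item, b.title AS blocked_by
FROM tickets a
LEFT JOIN tickets b ON a.blocked_by = b.id

Result:
item           | blocked_by  
---------------+-------------
Export error   | NULL        
Null pointer   | Export error
Bad redirect   | NULL        
Race condition | NULL        


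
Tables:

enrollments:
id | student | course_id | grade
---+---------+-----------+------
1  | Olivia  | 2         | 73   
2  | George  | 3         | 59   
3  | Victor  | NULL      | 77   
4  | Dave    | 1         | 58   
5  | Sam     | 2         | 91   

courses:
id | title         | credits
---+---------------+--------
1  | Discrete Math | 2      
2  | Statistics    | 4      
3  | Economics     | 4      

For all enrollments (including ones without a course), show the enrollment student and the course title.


LEFT JOIN keeps every row from enrollments (the left table); where course_id has no match in courses, the course columns become NULL. Walk through each enrollment:
  - enrollment 1 (Olivia): course_id=2 -> matches Statistics
  - enrollment 2 (George): course_id=3 -> matches Economics
  - enrollment 3 (Victor): course_id=NULL, no match -> kept with NULL
  - enrollment 4 (Dave): course_id=1 -> matches Discrete Math
  - enrollment 5 (Sam): course_id=2 -> matches Statistics
All 5 rows appear; 1 has NULL course.

SQL:
SELECT a.student, b.title AS course
FROM enrollments a
LEFT JOIN courses b ON a.course_id = b.id

Result:
student | course       
--------+--------------
Olivia  | Statistics   
George  | Economics    
Victor  | NULL         
Dave    | Discrete Math
Sam     | Statistics   
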